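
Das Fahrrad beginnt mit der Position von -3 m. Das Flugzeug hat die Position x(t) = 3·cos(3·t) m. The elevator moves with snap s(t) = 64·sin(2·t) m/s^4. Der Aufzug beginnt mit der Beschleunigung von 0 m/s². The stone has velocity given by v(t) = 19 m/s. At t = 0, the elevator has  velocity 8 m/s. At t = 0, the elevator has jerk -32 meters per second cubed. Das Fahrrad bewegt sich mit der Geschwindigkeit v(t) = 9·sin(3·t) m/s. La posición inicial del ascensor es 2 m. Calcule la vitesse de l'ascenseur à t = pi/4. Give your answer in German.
Wir müssen unsere Gleichung für den Snap s(t) = 64·sin(2·t) 3-mal integrieren. Durch Integration von dem Snap und Verwendung der Anfangsbedingung j(0) = -32, erhalten wir j(t) = -32·cos(2·t). Mit ∫j(t)dt und Anwendung von a(0) = 0, finden wir a(t) = -16·sin(2·t). Mit ∫a(t)dt und Anwendung von v(0) = 8, finden wir v(t) = 8·cos(2·t). Mit v(t) = 8·cos(2·t) und Einsetzen von t = pi/4, finden wir v = 0.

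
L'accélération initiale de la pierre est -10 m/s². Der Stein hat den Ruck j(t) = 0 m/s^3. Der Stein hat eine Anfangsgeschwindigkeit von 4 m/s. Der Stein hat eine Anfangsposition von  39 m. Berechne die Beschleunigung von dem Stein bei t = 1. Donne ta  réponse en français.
Pour résoudre ceci, nous devons prendre 1 intégrale de notre équation du jerk j(t) = 0. En prenant ∫j(t)dt et en appliquant a(0) = -10, nous trouvons a(t) = -10. En utilisant a(t) = -10 et en substituant t = 1, nous trouvons a = -10.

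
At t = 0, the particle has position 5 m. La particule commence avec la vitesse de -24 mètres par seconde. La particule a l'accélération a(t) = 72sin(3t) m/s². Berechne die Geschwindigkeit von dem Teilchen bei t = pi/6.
Wir müssen unsere Gleichung für die Beschleunigung a(t) = 72·sin(3·t) 1-mal integrieren. Durch Integration von der Beschleunigung und Verwendung der Anfangsbedingung v(0) = -24, erhalten wir v(t) = -24·cos(3·t). Aus der Gleichung für die Geschwindigkeit v(t) = -24·cos(3·t), setzen wir t = pi/6 ein und erhalten v = 0.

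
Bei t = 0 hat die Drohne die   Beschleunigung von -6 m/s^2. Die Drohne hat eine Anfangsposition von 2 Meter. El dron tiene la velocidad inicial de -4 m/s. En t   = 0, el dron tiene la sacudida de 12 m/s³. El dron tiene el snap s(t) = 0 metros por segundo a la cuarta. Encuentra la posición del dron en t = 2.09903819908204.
Para resolver esto, necesitamos tomar 4 integrales de nuestra ecuación del snap s(t) = 0. La antiderivada del snap, con j(0) = 12, da la sacudida: j(t) = 12. Integrando la sacudida y usando la condición inicial a(0) = -6, obtenemos a(t) = 12·t - 6. Integrando la aceleración y usando la condición inicial v(0) = -4, obtenemos v(t) = 6·t^2 - 6·t - 4. Tomando ∫v(t)dt y aplicando x(0) = 2, encontramos x(t) = 2·t^3 - 3·t^2 - 4·t + 2. De la ecuación de la posición x(t) = 2·t^3 - 3·t^2 - 4·t + 2, sustituimos t = 2.09903819908204 para obtener x = -1.11747447824488.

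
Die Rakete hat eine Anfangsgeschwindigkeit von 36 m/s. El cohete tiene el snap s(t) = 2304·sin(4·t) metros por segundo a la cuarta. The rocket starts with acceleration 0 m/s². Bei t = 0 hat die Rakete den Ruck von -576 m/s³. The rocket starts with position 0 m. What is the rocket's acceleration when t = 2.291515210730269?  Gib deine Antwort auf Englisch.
To find the answer, we compute 2 antiderivatives of s(t) = 2304·sin(4·t). The integral of snap is jerk. Using j(0) = -576, we get j(t) = -576·cos(4·t). Integrating jerk and using the initial condition a(0) = 0, we get a(t) = -144·sin(4·t). From the given acceleration equation a(t) = -144·sin(4·t), we substitute t = 2.291515210730269 to get a = -36.8410429768112.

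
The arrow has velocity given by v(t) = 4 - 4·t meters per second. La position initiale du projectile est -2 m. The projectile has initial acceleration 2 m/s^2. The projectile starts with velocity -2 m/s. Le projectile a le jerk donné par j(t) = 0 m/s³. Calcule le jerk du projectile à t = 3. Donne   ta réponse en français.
De l'équation du jerk j(t) = 0, nous substituons t = 3 pour obtenir j = 0.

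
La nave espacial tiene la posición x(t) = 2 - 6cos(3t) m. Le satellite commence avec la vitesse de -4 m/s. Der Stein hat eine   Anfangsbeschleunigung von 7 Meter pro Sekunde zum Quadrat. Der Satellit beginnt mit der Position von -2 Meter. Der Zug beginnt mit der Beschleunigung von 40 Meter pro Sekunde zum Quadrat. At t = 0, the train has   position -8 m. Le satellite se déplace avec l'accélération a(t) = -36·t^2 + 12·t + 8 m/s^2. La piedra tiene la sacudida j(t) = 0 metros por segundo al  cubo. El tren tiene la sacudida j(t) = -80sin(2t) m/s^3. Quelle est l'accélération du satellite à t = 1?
De l'équation de l'accélération a(t) = -36·t^2 + 12·t + 8, nous substituons t = 1 pour obtenir a = -16.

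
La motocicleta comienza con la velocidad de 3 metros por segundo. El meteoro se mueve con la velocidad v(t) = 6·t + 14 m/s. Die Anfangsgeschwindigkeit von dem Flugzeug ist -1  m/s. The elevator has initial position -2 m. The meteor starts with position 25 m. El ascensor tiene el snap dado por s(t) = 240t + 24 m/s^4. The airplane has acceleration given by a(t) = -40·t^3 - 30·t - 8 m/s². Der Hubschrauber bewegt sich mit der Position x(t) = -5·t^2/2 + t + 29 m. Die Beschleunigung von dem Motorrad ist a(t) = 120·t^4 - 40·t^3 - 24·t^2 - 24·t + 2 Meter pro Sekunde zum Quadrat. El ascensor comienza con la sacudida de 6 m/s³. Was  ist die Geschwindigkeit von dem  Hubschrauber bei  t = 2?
Um dies zu lösen, müssen wir 1 Ableitung unserer Gleichung für die Position x(t) = -5·t^2/2 + t + 29 nehmen. Durch Ableiten von der Position erhalten wir die Geschwindigkeit: v(t) = 1 - 5·t. Aus der Gleichung für die Geschwindigkeit v(t) = 1 - 5·t, setzen wir t = 2 ein und erhalten v = -9.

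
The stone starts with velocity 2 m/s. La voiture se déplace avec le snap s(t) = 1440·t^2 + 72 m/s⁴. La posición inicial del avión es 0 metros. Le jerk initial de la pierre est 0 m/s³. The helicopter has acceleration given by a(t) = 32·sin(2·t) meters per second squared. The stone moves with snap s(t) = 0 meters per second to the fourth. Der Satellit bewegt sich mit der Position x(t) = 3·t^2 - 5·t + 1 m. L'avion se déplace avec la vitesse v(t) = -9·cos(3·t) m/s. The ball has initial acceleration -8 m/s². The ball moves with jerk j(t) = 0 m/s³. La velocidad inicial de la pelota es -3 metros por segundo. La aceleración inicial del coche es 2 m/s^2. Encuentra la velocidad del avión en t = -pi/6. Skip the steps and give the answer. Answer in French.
La vitesse à t = -pi/6 est v = 0.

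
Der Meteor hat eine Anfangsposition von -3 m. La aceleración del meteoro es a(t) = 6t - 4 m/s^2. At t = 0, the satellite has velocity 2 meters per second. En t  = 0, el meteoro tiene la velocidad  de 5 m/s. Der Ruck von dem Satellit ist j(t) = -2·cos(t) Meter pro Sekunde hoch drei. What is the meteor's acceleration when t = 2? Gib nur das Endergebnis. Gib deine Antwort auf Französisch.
La réponse est 8.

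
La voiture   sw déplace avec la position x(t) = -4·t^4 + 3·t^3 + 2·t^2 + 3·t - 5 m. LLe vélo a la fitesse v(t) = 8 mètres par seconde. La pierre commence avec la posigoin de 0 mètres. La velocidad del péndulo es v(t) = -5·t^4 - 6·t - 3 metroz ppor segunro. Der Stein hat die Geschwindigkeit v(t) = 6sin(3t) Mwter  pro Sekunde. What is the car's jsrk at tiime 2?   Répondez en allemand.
Wir müssen unsere Gleichung für die Position x(t) = -4·t^4 + 3·t^3 + 2·t^2 + 3·t - 5 3-mal ableiten. Mit d/dt von x(t) finden wir v(t) = -16·t^3 + 9·t^2 + 4·t + 3. Mit d/dt von v(t) finden wir a(t) = -48·t^2 + 18·t + 4. Mit d/dt von a(t) finden wir j(t) = 18 - 96·t. Mit j(t) = 18 - 96·t und Einsetzen von t = 2, finden wir j = -174.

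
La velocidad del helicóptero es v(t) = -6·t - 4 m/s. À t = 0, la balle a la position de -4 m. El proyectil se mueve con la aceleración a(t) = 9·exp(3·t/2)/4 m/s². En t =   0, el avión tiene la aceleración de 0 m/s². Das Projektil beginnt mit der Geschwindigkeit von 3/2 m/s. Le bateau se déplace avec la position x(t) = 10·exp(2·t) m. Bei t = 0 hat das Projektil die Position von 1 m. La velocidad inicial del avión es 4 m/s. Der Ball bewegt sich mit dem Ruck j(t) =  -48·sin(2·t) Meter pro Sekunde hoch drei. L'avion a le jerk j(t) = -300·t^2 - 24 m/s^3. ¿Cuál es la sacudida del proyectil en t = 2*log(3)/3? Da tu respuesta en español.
Partiendo de la aceleración a(t) = 9·exp(3·t/2)/4, tomamos 1 derivada. Tomando d/dt de a(t), encontramos j(t) = 27·exp(3·t/2)/8. De la ecuación de la sacudida j(t) = 27·exp(3·t/2)/8, sustituimos t = 2*log(3)/3 para obtener j = 81/8.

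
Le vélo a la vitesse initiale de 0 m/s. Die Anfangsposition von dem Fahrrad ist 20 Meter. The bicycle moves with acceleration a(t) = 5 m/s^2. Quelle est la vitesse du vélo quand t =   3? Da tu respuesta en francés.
Nous devons trouver l'intégrale de notre équation de l'accélération a(t) = 5 1 fois. L'intégrale de l'accélération, avec v(0) = 0, donne la vitesse: v(t) = 5·t. De l'équation de la vitesse v(t) = 5·t, nous substituons t = 3 pour obtenir v = 15.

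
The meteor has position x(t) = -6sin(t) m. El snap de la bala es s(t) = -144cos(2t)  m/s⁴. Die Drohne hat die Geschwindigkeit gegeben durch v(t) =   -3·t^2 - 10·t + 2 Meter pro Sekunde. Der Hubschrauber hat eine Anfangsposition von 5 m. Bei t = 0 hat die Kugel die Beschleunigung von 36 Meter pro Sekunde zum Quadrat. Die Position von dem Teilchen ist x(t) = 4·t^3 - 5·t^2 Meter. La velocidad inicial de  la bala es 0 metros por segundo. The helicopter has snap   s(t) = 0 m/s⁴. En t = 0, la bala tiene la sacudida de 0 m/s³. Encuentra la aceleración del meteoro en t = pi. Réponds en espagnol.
Partiendo de la posición x(t) = -6·sin(t), tomamos 2 derivadas. Derivando la posición, obtenemos la velocidad: v(t) = -6·cos(t). La derivada de la velocidad da la aceleración: a(t) = 6·sin(t). De la ecuación de la aceleración a(t) = 6·sin(t), sustituimos t = pi para obtener a = 0.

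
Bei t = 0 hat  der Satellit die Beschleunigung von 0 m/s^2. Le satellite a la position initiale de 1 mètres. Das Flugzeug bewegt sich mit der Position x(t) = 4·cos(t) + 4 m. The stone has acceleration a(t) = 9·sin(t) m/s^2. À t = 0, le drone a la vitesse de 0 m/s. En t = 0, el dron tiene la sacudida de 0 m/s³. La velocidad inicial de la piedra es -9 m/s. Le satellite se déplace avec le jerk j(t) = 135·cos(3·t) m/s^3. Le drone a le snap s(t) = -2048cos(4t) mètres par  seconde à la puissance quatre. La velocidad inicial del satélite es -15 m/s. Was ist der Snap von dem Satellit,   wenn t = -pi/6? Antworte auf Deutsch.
Ausgehend von dem Ruck j(t) = 135·cos(3·t), nehmen wir 1 Ableitung. Die Ableitung von dem Ruck ergibt den Snap: s(t) = -405·sin(3·t). Aus der Gleichung für den Snap s(t) = -405·sin(3·t), setzen wir t = -pi/6 ein und erhalten s = 405.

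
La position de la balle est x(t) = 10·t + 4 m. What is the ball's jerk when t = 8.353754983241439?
We must differentiate our position equation x(t) = 10·t + 4 3 times. The derivative of position gives velocity: v(t) = 10. The derivative of velocity gives acceleration: a(t) = 0. Taking d/dt of a(t), we find j(t) = 0. Using j(t) = 0 and substituting t = 8.353754983241439, we find j = 0.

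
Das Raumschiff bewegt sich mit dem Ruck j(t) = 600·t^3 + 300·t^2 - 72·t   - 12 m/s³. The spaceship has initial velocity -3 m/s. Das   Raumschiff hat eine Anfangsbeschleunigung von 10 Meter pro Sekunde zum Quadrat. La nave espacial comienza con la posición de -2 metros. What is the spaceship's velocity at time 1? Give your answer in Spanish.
Partiendo de la sacudida j(t) = 600·t^3 + 300·t^2 - 72·t - 12, tomamos 2 integrales. La antiderivada de la sacudida es la aceleración. Usando a(0) = 10, obtenemos a(t) = 150·t^4 + 100·t^3 - 36·t^2 - 12·t + 10. Integrando la aceleración y usando la condición inicial v(0) = -3, obtenemos v(t) = 30·t^5 + 25·t^4 - 12·t^3 - 6·t^2 + 10·t - 3. De la ecuación de la velocidad v(t) = 30·t^5 + 25·t^4 - 12·t^3 - 6·t^2 + 10·t - 3, sustituimos t = 1 para obtener v = 44.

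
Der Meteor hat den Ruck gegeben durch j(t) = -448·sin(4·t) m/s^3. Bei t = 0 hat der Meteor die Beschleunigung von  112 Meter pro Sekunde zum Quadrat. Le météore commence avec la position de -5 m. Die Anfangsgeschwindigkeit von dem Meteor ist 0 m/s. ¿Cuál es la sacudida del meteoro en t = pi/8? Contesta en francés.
Nous avons le jerk j(t) = -448·sin(4·t). En substituant t = pi/8: j(pi/8) = -448.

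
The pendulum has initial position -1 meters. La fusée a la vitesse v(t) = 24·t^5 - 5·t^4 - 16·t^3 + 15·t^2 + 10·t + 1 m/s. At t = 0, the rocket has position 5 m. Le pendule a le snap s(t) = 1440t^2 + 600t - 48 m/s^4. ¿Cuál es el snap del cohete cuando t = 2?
Debemos derivar nuestra ecuación de la velocidad v(t) = 24·t^5 - 5·t^4 - 16·t^3 + 15·t^2 + 10·t + 1 3 veces. Derivando la velocidad, obtenemos la aceleración: a(t) = 120·t^4 - 20·t^3 - 48·t^2 + 30·t + 10. Derivando la aceleración, obtenemos la sacudida: j(t) = 480·t^3 - 60·t^2 - 96·t + 30. Derivando la sacudida, obtenemos el snap: s(t) = 1440·t^2 - 120·t - 96. Tenemos el snap s(t) = 1440·t^2 - 120·t - 96. Sustituyendo t = 2: s(2) = 5424.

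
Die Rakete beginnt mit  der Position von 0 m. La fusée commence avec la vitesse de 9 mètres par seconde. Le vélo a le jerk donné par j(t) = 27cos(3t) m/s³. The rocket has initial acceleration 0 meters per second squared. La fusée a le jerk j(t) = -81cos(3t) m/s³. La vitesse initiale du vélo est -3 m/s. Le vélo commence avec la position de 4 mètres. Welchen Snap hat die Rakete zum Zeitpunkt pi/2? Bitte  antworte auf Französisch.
Nous devons dériver notre équation du jerk j(t) = -81·cos(3·t) 1 fois. La dérivée du jerk donne le snap: s(t) = 243·sin(3·t). Nous avons le snap s(t) = 243·sin(3·t). En substituant t = pi/2: s(pi/2) = -243.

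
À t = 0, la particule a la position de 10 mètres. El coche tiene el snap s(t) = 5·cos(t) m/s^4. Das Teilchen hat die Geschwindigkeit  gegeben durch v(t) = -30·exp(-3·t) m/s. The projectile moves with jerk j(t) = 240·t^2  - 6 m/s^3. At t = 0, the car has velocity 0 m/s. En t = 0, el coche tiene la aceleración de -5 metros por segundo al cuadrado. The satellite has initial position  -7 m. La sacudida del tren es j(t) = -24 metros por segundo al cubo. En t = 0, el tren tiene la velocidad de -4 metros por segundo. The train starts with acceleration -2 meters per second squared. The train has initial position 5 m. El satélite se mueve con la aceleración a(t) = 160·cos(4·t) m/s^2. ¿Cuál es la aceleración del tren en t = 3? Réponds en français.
Nous devons intégrer notre équation du jerk j(t) = -24 1 fois. L'intégrale du jerk est l'accélération. En utilisant a(0) = -2, nous obtenons a(t) = -24·t - 2. En utilisant a(t) = -24·t - 2 et en substituant t = 3, nous trouvons a = -74.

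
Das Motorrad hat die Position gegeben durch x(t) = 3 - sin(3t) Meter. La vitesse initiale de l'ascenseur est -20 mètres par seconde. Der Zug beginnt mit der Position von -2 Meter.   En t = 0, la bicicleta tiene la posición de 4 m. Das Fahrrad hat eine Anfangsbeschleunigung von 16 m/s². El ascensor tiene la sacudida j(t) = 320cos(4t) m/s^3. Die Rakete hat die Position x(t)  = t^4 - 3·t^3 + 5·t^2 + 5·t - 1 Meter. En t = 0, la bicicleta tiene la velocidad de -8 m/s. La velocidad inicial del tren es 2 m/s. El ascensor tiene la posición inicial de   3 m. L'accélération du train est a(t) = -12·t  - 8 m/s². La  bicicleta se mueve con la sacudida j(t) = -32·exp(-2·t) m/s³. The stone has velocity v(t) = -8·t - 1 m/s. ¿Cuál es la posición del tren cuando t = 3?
Debemos encontrar la antiderivada de nuestra ecuación de la aceleración a(t) = -12·t - 8 2 veces. Integrando la aceleración y usando la condición inicial v(0) = 2, obtenemos v(t) = -6·t^2 - 8·t + 2. Integrando la velocidad y usando la condición inicial x(0) = -2, obtenemos x(t) = -2·t^3 - 4·t^2 + 2·t - 2. De la ecuación de la posición x(t) = -2·t^3 - 4·t^2 + 2·t - 2, sustituimos t = 3 para obtener x = -86.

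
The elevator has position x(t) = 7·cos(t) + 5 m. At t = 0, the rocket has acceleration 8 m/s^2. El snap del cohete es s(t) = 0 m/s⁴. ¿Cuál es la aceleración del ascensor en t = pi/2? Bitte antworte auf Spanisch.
Para resolver esto, necesitamos tomar 2 derivadas de nuestra ecuación de la posición x(t) = 7·cos(t) + 5. Derivando la posición, obtenemos la velocidad: v(t) = -7·sin(t). La derivada de la velocidad da la aceleración: a(t) = -7·cos(t). De la ecuación de la aceleración a(t) = -7·cos(t), sustituimos t = pi/2 para obtener a = 0.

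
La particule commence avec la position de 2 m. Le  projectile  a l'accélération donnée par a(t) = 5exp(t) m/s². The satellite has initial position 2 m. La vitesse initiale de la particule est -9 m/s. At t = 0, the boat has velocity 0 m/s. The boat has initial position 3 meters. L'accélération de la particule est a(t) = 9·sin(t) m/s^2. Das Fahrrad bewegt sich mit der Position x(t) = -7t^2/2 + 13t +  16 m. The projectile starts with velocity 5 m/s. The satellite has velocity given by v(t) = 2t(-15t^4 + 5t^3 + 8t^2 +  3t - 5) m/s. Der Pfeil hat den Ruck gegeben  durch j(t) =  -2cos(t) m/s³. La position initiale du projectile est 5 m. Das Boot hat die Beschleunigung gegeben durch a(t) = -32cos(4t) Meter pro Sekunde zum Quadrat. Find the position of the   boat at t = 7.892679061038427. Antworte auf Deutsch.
Wir müssen das Integral unserer Gleichung für die Beschleunigung a(t) = -32·cos(4·t) 2-mal finden. Durch Integration von der Beschleunigung und Verwendung der Anfangsbedingung v(0) = 0, erhalten wir v(t) = -8·sin(4·t). Mit ∫v(t)dt und Anwendung von x(0) = 3, finden wir x(t) = 2·cos(4·t) + 1. Wir haben die Position x(t) = 2·cos(4·t) + 1. Durch Einsetzen von t = 7.892679061038427: x(7.892679061038427) = 2.97608794757625.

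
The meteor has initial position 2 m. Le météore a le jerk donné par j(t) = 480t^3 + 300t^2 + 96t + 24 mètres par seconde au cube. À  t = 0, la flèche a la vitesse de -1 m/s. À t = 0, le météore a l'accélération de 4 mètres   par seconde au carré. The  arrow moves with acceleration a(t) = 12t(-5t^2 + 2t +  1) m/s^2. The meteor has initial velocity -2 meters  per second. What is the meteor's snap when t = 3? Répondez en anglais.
Starting from jerk j(t) = 480·t^3 + 300·t^2 + 96·t + 24, we take 1 derivative. Taking d/dt of j(t), we find s(t) = 1440·t^2 + 600·t + 96. We have snap s(t) = 1440·t^2 + 600·t + 96. Substituting t = 3: s(3) = 14856.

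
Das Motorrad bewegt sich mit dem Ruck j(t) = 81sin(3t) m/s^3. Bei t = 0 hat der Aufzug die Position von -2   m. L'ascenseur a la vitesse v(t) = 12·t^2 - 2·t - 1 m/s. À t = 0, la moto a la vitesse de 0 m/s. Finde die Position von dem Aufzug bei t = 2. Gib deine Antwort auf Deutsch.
Um dies zu lösen, müssen wir 1 Stammfunktion unserer Gleichung für die Geschwindigkeit v(t) = 12·t^2 - 2·t - 1 finden. Das Integral von der Geschwindigkeit ist die Position. Mit x(0) = -2 erhalten wir x(t) = 4·t^3 - t^2 - t - 2. Aus der Gleichung für die Position x(t) = 4·t^3 - t^2 - t - 2, setzen wir t = 2 ein und erhalten x = 24.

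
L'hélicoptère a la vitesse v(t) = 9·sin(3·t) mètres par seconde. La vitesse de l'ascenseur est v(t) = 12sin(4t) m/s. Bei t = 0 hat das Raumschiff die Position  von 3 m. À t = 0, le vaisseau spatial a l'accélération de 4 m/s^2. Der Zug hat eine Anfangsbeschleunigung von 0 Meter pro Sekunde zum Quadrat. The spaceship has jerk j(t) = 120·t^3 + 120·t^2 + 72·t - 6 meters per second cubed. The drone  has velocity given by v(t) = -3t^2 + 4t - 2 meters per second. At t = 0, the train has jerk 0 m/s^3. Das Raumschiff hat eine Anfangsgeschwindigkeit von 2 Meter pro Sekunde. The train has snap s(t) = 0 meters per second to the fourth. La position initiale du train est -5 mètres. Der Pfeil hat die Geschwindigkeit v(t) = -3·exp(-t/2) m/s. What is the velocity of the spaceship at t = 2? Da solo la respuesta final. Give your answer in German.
Bei t = 2, v = 446.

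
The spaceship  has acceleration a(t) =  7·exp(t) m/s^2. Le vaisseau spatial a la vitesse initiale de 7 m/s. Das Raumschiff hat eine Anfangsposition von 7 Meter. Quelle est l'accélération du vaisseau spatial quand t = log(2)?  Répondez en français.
De l'équation de l'accélération a(t) = 7·exp(t), nous substituons t = log(2) pour obtenir a = 14.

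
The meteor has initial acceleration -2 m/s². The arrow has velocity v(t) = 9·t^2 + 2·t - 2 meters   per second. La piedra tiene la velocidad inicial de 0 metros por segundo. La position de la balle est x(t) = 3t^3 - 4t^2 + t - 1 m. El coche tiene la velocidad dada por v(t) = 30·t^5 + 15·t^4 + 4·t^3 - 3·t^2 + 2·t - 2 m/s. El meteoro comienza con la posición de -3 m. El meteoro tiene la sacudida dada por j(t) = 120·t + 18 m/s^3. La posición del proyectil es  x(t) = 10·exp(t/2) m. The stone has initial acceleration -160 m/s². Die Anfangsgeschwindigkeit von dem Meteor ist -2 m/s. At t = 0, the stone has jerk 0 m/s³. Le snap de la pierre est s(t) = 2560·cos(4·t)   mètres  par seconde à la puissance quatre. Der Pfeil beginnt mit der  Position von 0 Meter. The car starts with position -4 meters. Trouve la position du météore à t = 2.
En partant du jerk j(t) = 120·t + 18, nous prenons 3 primitives. En intégrant le jerk et en utilisant la condition initiale a(0) = -2, nous obtenons a(t) = 60·t^2 + 18·t - 2. La primitive de l'accélération, avec v(0) = -2, donne la vitesse: v(t) = 20·t^3 + 9·t^2 - 2·t - 2. La primitive de la vitesse, avec x(0) = -3, donne la position: x(t) = 5·t^4 + 3·t^3 - t^2 - 2·t - 3. En utilisant x(t) = 5·t^4 + 3·t^3 - t^2 - 2·t - 3 et en substituant t = 2, nous trouvons x = 93.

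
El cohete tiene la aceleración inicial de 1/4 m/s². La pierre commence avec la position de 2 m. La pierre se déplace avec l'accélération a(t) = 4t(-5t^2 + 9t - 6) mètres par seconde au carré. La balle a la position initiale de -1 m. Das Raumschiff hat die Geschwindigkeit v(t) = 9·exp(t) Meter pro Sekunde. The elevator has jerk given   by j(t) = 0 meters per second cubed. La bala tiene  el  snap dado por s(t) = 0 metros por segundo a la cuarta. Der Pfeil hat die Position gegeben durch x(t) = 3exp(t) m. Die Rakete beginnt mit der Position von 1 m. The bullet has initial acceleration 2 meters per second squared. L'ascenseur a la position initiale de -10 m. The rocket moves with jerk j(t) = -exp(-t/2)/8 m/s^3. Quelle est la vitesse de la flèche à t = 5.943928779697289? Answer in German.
Ausgehend von der Position x(t) = 3·exp(t), nehmen wir 1 Ableitung. Die Ableitung von der Position ergibt die Geschwindigkeit: v(t) = 3·exp(t). Wir haben die Geschwindigkeit v(t) = 3·exp(t). Durch Einsetzen von t = 5.943928779697289: v(5.943928779697289) = 1144.29163867820.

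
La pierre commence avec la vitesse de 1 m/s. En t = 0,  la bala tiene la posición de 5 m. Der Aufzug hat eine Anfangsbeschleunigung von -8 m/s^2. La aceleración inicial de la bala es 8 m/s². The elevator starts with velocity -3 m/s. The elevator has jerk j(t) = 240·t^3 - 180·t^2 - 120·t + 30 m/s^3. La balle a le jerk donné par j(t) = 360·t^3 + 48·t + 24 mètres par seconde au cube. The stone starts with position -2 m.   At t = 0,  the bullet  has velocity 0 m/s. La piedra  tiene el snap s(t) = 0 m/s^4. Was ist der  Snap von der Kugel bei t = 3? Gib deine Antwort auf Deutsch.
Wir müssen unsere Gleichung für den Ruck j(t) = 360·t^3 + 48·t + 24 1-mal ableiten. Durch Ableiten von dem Ruck erhalten wir den Snap: s(t) = 1080·t^2 + 48. Mit s(t) = 1080·t^2 + 48 und Einsetzen von t = 3, finden wir s = 9768.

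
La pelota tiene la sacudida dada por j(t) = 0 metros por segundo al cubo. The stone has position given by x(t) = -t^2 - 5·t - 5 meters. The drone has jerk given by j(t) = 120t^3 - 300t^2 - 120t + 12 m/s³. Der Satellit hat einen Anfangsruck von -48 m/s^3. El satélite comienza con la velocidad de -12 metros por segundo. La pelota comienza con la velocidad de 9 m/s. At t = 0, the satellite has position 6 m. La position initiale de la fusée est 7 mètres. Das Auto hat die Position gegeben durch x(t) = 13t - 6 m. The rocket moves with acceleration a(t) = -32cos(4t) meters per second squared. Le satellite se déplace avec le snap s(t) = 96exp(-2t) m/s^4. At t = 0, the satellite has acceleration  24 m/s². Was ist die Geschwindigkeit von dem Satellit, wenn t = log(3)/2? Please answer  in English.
Starting from snap s(t) = 96·exp(-2·t), we take 3 integrals. Taking ∫s(t)dt and applying j(0) = -48, we find j(t) = -48·exp(-2·t). Finding the antiderivative of j(t) and using a(0) = 24: a(t) = 24·exp(-2·t). The antiderivative of acceleration is velocity. Using v(0) = -12, we get v(t) = -12·exp(-2·t). We have velocity v(t) = -12·exp(-2·t). Substituting t = log(3)/2: v(log(3)/2) = -4.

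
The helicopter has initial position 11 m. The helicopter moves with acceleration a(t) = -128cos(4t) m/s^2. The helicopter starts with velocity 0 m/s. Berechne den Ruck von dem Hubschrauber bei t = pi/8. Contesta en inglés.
To solve this, we need to take 1 derivative of our acceleration equation a(t) = -128·cos(4·t). Differentiating acceleration, we get jerk: j(t) = 512·sin(4·t). We have jerk j(t) = 512·sin(4·t). Substituting t = pi/8: j(pi/8) = 512.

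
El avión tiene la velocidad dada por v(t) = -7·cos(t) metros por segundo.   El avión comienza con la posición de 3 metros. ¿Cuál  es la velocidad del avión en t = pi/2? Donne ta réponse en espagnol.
De la ecuación de la velocidad v(t) = -7·cos(t), sustituimos t = pi/2 para obtener v = 0.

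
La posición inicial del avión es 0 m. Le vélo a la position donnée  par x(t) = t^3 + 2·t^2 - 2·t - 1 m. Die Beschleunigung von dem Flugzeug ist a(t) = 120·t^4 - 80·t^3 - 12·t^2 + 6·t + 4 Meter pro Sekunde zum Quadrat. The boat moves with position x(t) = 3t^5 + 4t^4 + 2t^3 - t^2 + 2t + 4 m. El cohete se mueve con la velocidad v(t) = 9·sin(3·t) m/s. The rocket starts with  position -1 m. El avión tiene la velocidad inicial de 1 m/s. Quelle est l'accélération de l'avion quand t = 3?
Nous avons l'accélération a(t) = 120·t^4 - 80·t^3 - 12·t^2 + 6·t + 4. En substituant t = 3: a(3) = 7474.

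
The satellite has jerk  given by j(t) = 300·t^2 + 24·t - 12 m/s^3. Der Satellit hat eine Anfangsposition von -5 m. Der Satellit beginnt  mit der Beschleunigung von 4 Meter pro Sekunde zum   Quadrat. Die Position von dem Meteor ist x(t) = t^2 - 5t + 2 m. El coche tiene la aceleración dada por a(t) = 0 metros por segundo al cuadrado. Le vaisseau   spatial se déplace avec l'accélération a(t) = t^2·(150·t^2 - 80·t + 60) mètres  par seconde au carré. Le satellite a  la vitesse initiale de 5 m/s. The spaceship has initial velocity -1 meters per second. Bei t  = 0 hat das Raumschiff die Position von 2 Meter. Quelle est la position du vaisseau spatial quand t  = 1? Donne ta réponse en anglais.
We must find the integral of our acceleration equation a(t) = t^2·(150·t^2 - 80·t + 60) 2 times. The integral of acceleration is velocity. Using v(0) = -1, we get v(t) = 30·t^5 - 20·t^4 + 20·t^3 - 1. Taking ∫v(t)dt and applying x(0) = 2, we find x(t) = 5·t^6 - 4·t^5 + 5·t^4 - t + 2. Using x(t) = 5·t^6 - 4·t^5 + 5·t^4 - t + 2 and substituting t = 1, we find x = 7.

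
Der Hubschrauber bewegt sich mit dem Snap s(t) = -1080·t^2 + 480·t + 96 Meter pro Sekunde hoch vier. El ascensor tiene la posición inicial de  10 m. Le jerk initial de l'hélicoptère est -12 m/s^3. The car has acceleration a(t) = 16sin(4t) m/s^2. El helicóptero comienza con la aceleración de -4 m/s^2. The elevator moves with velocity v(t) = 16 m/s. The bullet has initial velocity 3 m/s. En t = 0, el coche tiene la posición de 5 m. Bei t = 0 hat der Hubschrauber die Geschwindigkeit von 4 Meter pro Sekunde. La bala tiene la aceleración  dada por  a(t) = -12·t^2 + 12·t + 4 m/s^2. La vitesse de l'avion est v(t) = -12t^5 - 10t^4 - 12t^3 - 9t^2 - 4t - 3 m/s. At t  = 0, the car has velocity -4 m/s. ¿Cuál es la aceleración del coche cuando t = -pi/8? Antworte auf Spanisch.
Tenemos la aceleración a(t) = 16·sin(4·t). Sustituyendo t = -pi/8: a(-pi/8) = -16.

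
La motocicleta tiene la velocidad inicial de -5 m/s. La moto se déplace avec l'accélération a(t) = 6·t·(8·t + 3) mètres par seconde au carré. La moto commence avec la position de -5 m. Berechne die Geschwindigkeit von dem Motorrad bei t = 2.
Wir müssen die Stammfunktion unserer Gleichung für die Beschleunigung a(t) = 6·t·(8·t + 3) 1-mal finden. Mit ∫a(t)dt und Anwendung von v(0) = -5, finden wir v(t) = 16·t^3 + 9·t^2 - 5. Mit v(t) = 16·t^3 + 9·t^2 - 5 und Einsetzen von t = 2, finden wir v = 159.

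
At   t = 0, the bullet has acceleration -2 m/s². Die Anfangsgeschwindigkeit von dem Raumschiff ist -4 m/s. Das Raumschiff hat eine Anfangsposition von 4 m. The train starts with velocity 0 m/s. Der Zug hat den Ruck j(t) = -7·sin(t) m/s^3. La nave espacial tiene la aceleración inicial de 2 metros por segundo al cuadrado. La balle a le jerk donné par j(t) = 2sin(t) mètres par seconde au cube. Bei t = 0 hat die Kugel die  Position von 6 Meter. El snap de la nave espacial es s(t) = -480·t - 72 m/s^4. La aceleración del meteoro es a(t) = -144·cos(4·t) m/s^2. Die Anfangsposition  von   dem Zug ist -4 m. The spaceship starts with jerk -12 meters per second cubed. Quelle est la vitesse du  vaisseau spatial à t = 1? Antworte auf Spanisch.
Necesitamos integrar nuestra ecuación del snap s(t) = -480·t - 72 3 veces. La integral del snap, con j(0) = -12, da la sacudida: j(t) = -240·t^2 - 72·t - 12. La integral de la sacudida es la aceleración. Usando a(0) = 2, obtenemos a(t) = -80·t^3 - 36·t^2 - 12·t + 2. La integral de la aceleración, con v(0) = -4, da la velocidad: v(t) = -20·t^4 - 12·t^3 - 6·t^2 + 2·t - 4. De la ecuación de la velocidad v(t) = -20·t^4 - 12·t^3 - 6·t^2 + 2·t - 4, sustituimos t = 1 para obtener v = -40.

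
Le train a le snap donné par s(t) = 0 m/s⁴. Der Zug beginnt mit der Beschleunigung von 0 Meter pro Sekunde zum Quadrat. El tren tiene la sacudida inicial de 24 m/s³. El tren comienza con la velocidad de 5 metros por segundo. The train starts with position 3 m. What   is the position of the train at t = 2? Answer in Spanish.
Partiendo del snap s(t) = 0, tomamos 4 antiderivadas. La integral del snap, con j(0) = 24, da la sacudida: j(t) = 24. Tomando ∫j(t)dt y aplicando a(0) = 0, encontramos a(t) = 24·t. Tomando ∫a(t)dt y aplicando v(0) = 5, encontramos v(t) = 12·t^2 + 5. La integral de la velocidad, con x(0) = 3, da la posición: x(t) = 4·t^3 + 5·t + 3. De la ecuación de la posición x(t) = 4·t^3 + 5·t + 3, sustituimos t = 2 para obtener x = 45.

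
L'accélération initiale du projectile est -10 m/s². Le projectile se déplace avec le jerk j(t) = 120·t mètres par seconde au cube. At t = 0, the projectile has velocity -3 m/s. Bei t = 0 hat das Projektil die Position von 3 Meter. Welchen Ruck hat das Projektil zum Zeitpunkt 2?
Aus der Gleichung für den Ruck j(t) = 120·t, setzen wir t = 2 ein und erhalten j = 240.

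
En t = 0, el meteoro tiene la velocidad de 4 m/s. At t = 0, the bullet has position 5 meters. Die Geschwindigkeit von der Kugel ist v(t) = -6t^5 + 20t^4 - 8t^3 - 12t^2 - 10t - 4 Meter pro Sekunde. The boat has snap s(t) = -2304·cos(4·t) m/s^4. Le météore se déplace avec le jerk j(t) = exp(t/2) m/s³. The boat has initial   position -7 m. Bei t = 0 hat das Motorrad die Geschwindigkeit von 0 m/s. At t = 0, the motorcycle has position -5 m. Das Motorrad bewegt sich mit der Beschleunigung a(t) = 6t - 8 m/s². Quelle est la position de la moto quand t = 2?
Nous devons trouver la primitive de notre équation de l'accélération a(t) = 6·t - 8 2 fois. La primitive de l'accélération, avec v(0) = 0, donne la vitesse: v(t) = t·(3·t - 8). En intégrant la vitesse et en utilisant la condition initiale x(0) = -5, nous obtenons x(t) = t^3 - 4·t^2 - 5. De l'équation de la position x(t) = t^3 - 4·t^2 - 5, nous substituons t = 2 pour obtenir x = -13.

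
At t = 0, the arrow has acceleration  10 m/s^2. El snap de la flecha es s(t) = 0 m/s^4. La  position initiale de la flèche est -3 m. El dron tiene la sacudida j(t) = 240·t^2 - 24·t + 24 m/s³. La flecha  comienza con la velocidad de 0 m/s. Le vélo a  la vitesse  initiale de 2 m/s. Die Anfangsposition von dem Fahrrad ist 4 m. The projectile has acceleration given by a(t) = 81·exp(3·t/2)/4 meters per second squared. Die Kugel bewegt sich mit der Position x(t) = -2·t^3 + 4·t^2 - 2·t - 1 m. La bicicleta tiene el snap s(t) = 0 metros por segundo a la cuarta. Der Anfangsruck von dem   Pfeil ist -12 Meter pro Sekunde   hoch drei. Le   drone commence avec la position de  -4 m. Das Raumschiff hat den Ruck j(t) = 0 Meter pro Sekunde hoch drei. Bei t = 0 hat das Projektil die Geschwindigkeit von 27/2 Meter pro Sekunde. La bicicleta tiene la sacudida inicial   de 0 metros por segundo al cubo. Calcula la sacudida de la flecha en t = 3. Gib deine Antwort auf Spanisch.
Necesitamos integrar nuestra ecuación del snap s(t) = 0 1 vez. Tomando ∫s(t)dt y aplicando j(0) = -12, encontramos j(t) = -12. De la ecuación de la sacudida j(t) = -12, sustituimos t = 3 para obtener j = -12.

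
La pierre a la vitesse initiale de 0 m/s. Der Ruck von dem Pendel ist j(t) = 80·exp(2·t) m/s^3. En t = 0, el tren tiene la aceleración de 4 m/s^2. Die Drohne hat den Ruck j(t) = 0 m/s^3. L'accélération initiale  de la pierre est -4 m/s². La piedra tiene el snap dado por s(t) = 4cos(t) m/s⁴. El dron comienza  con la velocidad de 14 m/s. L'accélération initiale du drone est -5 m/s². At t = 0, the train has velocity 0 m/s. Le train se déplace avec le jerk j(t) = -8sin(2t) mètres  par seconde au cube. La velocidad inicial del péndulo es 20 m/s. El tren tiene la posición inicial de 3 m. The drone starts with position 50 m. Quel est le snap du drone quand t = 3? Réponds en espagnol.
Debemos derivar nuestra ecuación de la sacudida j(t) = 0 1 vez. Tomando d/dt de j(t), encontramos s(t) = 0. De la ecuación del snap s(t) = 0, sustituimos t = 3 para obtener s = 0.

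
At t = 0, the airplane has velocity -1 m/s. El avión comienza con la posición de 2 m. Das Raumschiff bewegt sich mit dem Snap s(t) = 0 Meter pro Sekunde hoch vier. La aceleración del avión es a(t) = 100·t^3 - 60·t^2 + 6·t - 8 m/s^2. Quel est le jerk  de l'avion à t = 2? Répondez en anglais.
We must differentiate our acceleration equation a(t) = 100·t^3 - 60·t^2 + 6·t - 8 1 time. Taking d/dt of a(t), we find j(t) = 300·t^2 - 120·t + 6. Using j(t) = 300·t^2 - 120·t + 6 and substituting t = 2, we find j = 966.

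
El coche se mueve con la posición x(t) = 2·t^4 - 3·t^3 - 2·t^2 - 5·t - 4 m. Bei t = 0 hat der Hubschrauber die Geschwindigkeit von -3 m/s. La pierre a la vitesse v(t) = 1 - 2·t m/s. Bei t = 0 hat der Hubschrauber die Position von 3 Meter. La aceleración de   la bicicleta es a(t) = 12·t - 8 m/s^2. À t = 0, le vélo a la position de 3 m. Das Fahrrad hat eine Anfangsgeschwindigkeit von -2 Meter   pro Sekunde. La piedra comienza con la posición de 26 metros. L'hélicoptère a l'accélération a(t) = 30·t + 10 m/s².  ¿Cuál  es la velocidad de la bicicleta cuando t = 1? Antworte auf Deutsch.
Wir müssen das Integral unserer Gleichung für die Beschleunigung a(t) = 12·t - 8 1-mal finden. Mit ∫a(t)dt und Anwendung von v(0) = -2, finden wir v(t) = 6·t^2 - 8·t - 2. Mit v(t) = 6·t^2 - 8·t - 2 und Einsetzen von t = 1, finden wir v = -4.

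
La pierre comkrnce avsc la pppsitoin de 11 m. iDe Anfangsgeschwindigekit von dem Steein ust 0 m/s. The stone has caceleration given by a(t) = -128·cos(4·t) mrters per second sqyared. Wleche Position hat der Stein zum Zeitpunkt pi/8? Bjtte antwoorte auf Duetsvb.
Wir müssen das Integral unserer Gleichung für die Beschleunigung a(t) = -128·cos(4·t) 2-mal finden. Mit ∫a(t)dt und Anwendung von v(0) = 0, finden wir v(t) = -32·sin(4·t). Die Stammfunktion von der Geschwindigkeit ist die Position. Mit x(0) = 11 erhalten wir x(t) = 8·cos(4·t) + 3. Aus der Gleichung für die Position x(t) = 8·cos(4·t) + 3, setzen wir t = pi/8 ein und erhalten x = 3.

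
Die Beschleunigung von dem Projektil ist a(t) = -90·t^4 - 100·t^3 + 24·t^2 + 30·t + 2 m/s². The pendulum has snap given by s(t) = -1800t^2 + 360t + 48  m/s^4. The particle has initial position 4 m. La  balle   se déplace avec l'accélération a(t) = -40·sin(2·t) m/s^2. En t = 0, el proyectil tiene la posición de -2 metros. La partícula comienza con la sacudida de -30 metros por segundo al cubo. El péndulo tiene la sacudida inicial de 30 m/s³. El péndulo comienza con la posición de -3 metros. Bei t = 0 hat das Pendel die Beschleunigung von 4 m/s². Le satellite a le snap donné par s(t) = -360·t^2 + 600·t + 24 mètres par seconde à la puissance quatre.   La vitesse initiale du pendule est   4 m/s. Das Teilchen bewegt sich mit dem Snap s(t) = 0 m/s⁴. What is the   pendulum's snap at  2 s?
From the given snap equation s(t) = -1800·t^2 + 360·t + 48, we substitute t = 2 to get s = -6432.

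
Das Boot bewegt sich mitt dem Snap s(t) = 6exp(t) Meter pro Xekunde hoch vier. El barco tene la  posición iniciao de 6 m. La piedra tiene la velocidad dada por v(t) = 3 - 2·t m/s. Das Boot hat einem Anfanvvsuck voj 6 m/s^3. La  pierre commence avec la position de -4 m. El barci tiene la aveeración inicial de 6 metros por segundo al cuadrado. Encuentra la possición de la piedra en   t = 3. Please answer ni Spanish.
Necesitamos integrar nuestra ecuación de la velocidad v(t) = 3 - 2·t 1 vez. Integrando la velocidad y usando la condición inicial x(0) = -4, obtenemos x(t) = -t^2 + 3·t - 4. De la ecuación de la posición x(t) = -t^2 + 3·t - 4, sustituimos t = 3 para obtener x = -4.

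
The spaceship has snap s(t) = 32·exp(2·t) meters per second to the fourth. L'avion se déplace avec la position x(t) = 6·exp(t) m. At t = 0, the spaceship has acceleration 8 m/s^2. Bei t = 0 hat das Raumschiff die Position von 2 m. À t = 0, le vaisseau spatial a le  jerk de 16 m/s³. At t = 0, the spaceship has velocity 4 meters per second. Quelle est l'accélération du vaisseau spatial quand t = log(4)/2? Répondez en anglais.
To solve this, we need to take 2 antiderivatives of our snap equation s(t) = 32·exp(2·t). The integral of snap is jerk. Using j(0) = 16, we get j(t) = 16·exp(2·t). The antiderivative of jerk, with a(0) = 8, gives acceleration: a(t) = 8·exp(2·t). We have acceleration a(t) = 8·exp(2·t). Substituting t = log(4)/2: a(log(4)/2) = 32.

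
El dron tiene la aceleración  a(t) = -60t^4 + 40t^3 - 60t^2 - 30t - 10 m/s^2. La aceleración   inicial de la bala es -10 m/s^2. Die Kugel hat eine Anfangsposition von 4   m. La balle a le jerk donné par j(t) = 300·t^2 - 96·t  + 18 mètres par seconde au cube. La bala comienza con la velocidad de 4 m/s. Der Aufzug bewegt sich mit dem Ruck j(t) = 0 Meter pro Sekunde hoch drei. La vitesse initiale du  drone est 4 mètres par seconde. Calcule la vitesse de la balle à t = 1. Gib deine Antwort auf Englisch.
We must find the antiderivative of our jerk equation j(t) = 300·t^2 - 96·t + 18 2 times. Taking ∫j(t)dt and applying a(0) = -10, we find a(t) = 100·t^3 - 48·t^2 + 18·t - 10. Integrating acceleration and using the initial condition v(0) = 4, we get v(t) = 25·t^4 - 16·t^3 + 9·t^2 - 10·t + 4. We have velocity v(t) = 25·t^4 - 16·t^3 + 9·t^2 - 10·t + 4. Substituting t = 1: v(1) = 12.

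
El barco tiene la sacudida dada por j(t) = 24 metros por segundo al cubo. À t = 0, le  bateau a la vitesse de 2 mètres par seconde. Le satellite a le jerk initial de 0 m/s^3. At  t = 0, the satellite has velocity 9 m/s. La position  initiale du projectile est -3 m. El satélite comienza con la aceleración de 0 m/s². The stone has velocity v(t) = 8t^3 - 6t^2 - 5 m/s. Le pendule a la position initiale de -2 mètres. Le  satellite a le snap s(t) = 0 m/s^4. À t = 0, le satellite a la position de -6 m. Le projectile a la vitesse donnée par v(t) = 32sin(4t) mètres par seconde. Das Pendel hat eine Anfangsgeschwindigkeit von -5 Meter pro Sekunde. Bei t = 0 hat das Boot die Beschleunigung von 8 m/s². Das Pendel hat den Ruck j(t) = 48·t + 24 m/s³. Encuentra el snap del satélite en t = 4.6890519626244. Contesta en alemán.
Mit s(t) = 0 und Einsetzen von t = 4.6890519626244, finden wir s = 0.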